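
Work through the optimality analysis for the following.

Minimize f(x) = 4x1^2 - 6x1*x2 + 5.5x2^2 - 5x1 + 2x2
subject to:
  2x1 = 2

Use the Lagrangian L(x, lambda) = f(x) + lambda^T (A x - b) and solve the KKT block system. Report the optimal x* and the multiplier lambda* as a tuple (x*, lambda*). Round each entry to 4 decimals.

Form the Lagrangian:
  L(x, lambda) = (1/2) x^T Q x + c^T x + lambda^T (A x - b)
Stationarity (grad_x L = 0): Q x + c + A^T lambda = 0.
Primal feasibility: A x = b.

This gives the KKT block system:
  [ Q   A^T ] [ x     ]   [-c ]
  [ A    0  ] [ lambda ] = [ b ]

Solving the linear system:
  x*      = (1, 0.3636)
  lambda* = (-0.4091)
  f(x*)   = -1.7273

x* = (1, 0.3636), lambda* = (-0.4091)


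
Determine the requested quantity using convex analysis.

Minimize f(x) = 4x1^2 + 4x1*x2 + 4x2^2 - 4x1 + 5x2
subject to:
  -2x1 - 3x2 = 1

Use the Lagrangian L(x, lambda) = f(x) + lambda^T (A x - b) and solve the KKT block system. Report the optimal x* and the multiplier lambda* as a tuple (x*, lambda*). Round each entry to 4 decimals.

Form the Lagrangian:
  L(x, lambda) = (1/2) x^T Q x + c^T x + lambda^T (A x - b)
Stationarity (grad_x L = 0): Q x + c + A^T lambda = 0.
Primal feasibility: A x = b.

This gives the KKT block system:
  [ Q   A^T ] [ x     ]   [-c ]
  [ A    0  ] [ lambda ] = [ b ]

Solving the linear system:
  x*      = (1.1071, -1.0714)
  lambda* = (0.2857)
  f(x*)   = -5.0357

x* = (1.1071, -1.0714), lambda* = (0.2857)


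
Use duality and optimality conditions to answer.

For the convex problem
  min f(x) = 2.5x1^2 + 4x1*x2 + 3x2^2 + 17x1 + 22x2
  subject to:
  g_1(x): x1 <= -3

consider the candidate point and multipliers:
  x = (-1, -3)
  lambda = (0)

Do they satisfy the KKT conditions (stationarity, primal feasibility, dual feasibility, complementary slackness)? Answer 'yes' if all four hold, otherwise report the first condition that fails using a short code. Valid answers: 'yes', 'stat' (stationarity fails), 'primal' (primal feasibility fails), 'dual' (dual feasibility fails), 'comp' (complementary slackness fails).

Gradient of f: grad f(x) = Q x + c = (0, 0)
Constraint values g_i(x) = a_i^T x - b_i:
  g_1((-1, -3)) = 2
Stationarity residual: grad f(x) + sum_i lambda_i a_i = (0, 0)
  -> stationarity OK
Primal feasibility (all g_i <= 0): FAILS
Dual feasibility (all lambda_i >= 0): OK
Complementary slackness (lambda_i * g_i(x) = 0 for all i): OK

Verdict: the first failing condition is primal_feasibility -> primal.

primal


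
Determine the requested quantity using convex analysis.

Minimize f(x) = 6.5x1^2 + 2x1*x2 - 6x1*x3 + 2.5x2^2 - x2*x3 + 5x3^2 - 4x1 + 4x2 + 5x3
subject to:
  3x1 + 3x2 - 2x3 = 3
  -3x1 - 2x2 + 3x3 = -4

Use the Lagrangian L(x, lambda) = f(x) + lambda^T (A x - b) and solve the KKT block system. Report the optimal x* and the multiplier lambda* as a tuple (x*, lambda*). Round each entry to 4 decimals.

Form the Lagrangian:
  L(x, lambda) = (1/2) x^T Q x + c^T x + lambda^T (A x - b)
Stationarity (grad_x L = 0): Q x + c + A^T lambda = 0.
Primal feasibility: A x = b.

This gives the KKT block system:
  [ Q   A^T ] [ x     ]   [-c ]
  [ A    0  ] [ lambda ] = [ b ]

Solving the linear system:
  x*      = (0.4664, -0.0798, -0.9202)
  lambda* = (-0.5042, 1.9706)
  f(x*)   = 1.3046

x* = (0.4664, -0.0798, -0.9202), lambda* = (-0.5042, 1.9706)


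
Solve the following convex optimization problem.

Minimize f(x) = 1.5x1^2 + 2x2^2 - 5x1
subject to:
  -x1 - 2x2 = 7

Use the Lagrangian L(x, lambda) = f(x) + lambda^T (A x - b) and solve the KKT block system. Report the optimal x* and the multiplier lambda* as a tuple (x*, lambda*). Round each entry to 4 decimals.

Form the Lagrangian:
  L(x, lambda) = (1/2) x^T Q x + c^T x + lambda^T (A x - b)
Stationarity (grad_x L = 0): Q x + c + A^T lambda = 0.
Primal feasibility: A x = b.

This gives the KKT block system:
  [ Q   A^T ] [ x     ]   [-c ]
  [ A    0  ] [ lambda ] = [ b ]

Solving the linear system:
  x*      = (-0.5, -3.25)
  lambda* = (-6.5)
  f(x*)   = 24

x* = (-0.5, -3.25), lambda* = (-6.5)


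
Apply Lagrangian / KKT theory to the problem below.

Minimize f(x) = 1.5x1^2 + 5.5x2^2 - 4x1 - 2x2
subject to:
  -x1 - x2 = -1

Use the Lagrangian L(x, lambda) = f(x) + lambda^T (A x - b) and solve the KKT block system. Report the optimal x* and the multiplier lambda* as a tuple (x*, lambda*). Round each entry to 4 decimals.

Form the Lagrangian:
  L(x, lambda) = (1/2) x^T Q x + c^T x + lambda^T (A x - b)
Stationarity (grad_x L = 0): Q x + c + A^T lambda = 0.
Primal feasibility: A x = b.

This gives the KKT block system:
  [ Q   A^T ] [ x     ]   [-c ]
  [ A    0  ] [ lambda ] = [ b ]

Solving the linear system:
  x*      = (0.9286, 0.0714)
  lambda* = (-1.2143)
  f(x*)   = -2.5357

x* = (0.9286, 0.0714), lambda* = (-1.2143)


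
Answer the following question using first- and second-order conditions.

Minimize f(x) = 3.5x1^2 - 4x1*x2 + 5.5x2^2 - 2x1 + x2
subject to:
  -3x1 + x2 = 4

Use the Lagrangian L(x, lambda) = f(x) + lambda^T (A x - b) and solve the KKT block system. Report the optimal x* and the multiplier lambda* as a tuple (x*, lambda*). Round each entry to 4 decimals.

Form the Lagrangian:
  L(x, lambda) = (1/2) x^T Q x + c^T x + lambda^T (A x - b)
Stationarity (grad_x L = 0): Q x + c + A^T lambda = 0.
Primal feasibility: A x = b.

This gives the KKT block system:
  [ Q   A^T ] [ x     ]   [-c ]
  [ A    0  ] [ lambda ] = [ b ]

Solving the linear system:
  x*      = (-1.4268, -0.2805)
  lambda* = (-3.622)
  f(x*)   = 8.5305

x* = (-1.4268, -0.2805), lambda* = (-3.622)


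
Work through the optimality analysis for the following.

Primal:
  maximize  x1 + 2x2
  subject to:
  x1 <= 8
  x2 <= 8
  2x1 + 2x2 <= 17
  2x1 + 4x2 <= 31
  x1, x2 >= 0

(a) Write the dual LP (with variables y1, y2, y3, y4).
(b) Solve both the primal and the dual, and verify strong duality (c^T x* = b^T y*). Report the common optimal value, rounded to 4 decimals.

The standard primal-dual pair for 'max c^T x s.t. A x <= b, x >= 0' is:
  Dual:  min b^T y  s.t.  A^T y >= c,  y >= 0.

So the dual LP is:
  minimize  8y1 + 8y2 + 17y3 + 31y4
  subject to:
    y1 + 2y3 + 2y4 >= 1
    y2 + 2y3 + 4y4 >= 2
    y1, y2, y3, y4 >= 0

Solving the primal: x* = (1.5, 7).
  primal value c^T x* = 15.5.
Solving the dual: y* = (0, 0, 0, 0.5).
  dual value b^T y* = 15.5.
Strong duality: c^T x* = b^T y*. Confirmed.

15.5


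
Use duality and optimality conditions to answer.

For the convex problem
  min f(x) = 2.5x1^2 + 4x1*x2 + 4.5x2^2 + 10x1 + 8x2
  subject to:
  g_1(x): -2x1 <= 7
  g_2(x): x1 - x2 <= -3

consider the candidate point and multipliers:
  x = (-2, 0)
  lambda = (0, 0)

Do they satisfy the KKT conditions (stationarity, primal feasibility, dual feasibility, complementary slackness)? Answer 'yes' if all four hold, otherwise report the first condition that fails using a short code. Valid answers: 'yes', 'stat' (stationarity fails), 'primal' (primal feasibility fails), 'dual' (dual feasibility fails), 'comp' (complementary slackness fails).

Gradient of f: grad f(x) = Q x + c = (0, 0)
Constraint values g_i(x) = a_i^T x - b_i:
  g_1((-2, 0)) = -3
  g_2((-2, 0)) = 1
Stationarity residual: grad f(x) + sum_i lambda_i a_i = (0, 0)
  -> stationarity OK
Primal feasibility (all g_i <= 0): FAILS
Dual feasibility (all lambda_i >= 0): OK
Complementary slackness (lambda_i * g_i(x) = 0 for all i): OK

Verdict: the first failing condition is primal_feasibility -> primal.

primal


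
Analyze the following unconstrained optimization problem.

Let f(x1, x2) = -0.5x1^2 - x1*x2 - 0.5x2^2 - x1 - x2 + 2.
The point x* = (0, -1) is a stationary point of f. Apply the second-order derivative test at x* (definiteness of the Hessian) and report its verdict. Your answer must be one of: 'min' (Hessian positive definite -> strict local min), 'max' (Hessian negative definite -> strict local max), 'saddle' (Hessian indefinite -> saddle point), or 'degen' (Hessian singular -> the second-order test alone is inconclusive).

Compute the Hessian H = grad^2 f:
  H = [[-1, -1], [-1, -1]]
Verify stationarity: grad f(x*) = H x* + g = (0, 0).
Eigenvalues of H: -2, 0.
H has a zero eigenvalue (singular; negative semidefinite but not definite), so H is neither positive definite, negative definite, nor indefinite. The second-order test alone is inconclusive -> degen.
(Indeed, f is constant along the null direction of H through x*, so x* is not a strict local extremum.)

degen


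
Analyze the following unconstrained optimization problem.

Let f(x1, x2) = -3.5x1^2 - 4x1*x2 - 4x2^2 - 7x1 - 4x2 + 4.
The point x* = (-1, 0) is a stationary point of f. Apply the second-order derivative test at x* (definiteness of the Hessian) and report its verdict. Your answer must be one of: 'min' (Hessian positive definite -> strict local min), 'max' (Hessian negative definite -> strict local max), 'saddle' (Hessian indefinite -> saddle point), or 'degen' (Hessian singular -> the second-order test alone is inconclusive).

Compute the Hessian H = grad^2 f:
  H = [[-7, -4], [-4, -8]]
Verify stationarity: grad f(x*) = H x* + g = (0, 0).
Eigenvalues of H: -11.5311, -3.4689.
Both eigenvalues < 0, so H is negative definite -> x* is a strict local max.

max


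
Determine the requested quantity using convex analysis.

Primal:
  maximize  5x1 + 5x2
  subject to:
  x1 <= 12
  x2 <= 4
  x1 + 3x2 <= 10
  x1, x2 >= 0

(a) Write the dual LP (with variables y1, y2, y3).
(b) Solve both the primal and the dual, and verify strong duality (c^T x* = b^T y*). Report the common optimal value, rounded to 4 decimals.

The standard primal-dual pair for 'max c^T x s.t. A x <= b, x >= 0' is:
  Dual:  min b^T y  s.t.  A^T y >= c,  y >= 0.

So the dual LP is:
  minimize  12y1 + 4y2 + 10y3
  subject to:
    y1 + y3 >= 5
    y2 + 3y3 >= 5
    y1, y2, y3 >= 0

Solving the primal: x* = (10, 0).
  primal value c^T x* = 50.
Solving the dual: y* = (0, 0, 5).
  dual value b^T y* = 50.
Strong duality: c^T x* = b^T y*. Confirmed.

50


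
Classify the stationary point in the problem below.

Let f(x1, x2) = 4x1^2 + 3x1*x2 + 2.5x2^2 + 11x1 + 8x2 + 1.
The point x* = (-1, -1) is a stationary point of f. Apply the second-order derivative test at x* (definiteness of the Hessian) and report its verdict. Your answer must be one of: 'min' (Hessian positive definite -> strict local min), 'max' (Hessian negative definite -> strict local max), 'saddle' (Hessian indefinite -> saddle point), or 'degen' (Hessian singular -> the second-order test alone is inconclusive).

Compute the Hessian H = grad^2 f:
  H = [[8, 3], [3, 5]]
Verify stationarity: grad f(x*) = H x* + g = (0, 0).
Eigenvalues of H: 3.1459, 9.8541.
Both eigenvalues > 0, so H is positive definite -> x* is a strict local min.

min


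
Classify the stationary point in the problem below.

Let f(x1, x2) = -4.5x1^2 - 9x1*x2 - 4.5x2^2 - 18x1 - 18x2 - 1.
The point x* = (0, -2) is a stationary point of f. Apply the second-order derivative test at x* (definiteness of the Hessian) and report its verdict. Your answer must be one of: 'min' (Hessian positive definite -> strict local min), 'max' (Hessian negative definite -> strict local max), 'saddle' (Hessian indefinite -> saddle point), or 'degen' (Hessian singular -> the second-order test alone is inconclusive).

Compute the Hessian H = grad^2 f:
  H = [[-9, -9], [-9, -9]]
Verify stationarity: grad f(x*) = H x* + g = (0, 0).
Eigenvalues of H: -18, 0.
H has a zero eigenvalue (singular; negative semidefinite but not definite), so H is neither positive definite, negative definite, nor indefinite. The second-order test alone is inconclusive -> degen.
(Indeed, f is constant along the null direction of H through x*, so x* is not a strict local extremum.)

degen


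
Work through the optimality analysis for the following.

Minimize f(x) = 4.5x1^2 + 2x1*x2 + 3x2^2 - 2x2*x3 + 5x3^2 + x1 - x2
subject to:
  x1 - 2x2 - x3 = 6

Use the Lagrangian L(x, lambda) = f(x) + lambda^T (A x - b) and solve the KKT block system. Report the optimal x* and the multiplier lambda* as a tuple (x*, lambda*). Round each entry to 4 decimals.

Form the Lagrangian:
  L(x, lambda) = (1/2) x^T Q x + c^T x + lambda^T (A x - b)
Stationarity (grad_x L = 0): Q x + c + A^T lambda = 0.
Primal feasibility: A x = b.

This gives the KKT block system:
  [ Q   A^T ] [ x     ]   [-c ]
  [ A    0  ] [ lambda ] = [ b ]

Solving the linear system:
  x*      = (0.9042, -2.0911, -0.9137)
  lambda* = (-4.9553)
  f(x*)   = 16.3634

x* = (0.9042, -2.0911, -0.9137), lambda* = (-4.9553)


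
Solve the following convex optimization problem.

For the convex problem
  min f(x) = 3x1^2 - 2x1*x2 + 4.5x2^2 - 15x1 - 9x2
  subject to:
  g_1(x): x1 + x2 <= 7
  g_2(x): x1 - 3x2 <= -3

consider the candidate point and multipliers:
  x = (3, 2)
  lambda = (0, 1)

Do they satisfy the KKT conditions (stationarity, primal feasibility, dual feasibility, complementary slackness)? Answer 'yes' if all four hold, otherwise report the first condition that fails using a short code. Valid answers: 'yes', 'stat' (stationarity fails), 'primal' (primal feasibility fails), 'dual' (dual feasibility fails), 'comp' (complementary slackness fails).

Gradient of f: grad f(x) = Q x + c = (-1, 3)
Constraint values g_i(x) = a_i^T x - b_i:
  g_1((3, 2)) = -2
  g_2((3, 2)) = 0
Stationarity residual: grad f(x) + sum_i lambda_i a_i = (0, 0)
  -> stationarity OK
Primal feasibility (all g_i <= 0): OK
Dual feasibility (all lambda_i >= 0): OK
Complementary slackness (lambda_i * g_i(x) = 0 for all i): OK

Verdict: yes, KKT holds.

yes


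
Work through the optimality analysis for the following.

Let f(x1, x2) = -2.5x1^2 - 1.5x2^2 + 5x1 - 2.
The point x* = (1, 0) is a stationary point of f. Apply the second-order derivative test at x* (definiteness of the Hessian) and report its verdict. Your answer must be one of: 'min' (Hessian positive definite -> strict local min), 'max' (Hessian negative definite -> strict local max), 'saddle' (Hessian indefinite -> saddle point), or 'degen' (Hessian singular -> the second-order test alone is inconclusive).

Compute the Hessian H = grad^2 f:
  H = [[-5, 0], [0, -3]]
Verify stationarity: grad f(x*) = H x* + g = (0, 0).
Eigenvalues of H: -5, -3.
Both eigenvalues < 0, so H is negative definite -> x* is a strict local max.

max


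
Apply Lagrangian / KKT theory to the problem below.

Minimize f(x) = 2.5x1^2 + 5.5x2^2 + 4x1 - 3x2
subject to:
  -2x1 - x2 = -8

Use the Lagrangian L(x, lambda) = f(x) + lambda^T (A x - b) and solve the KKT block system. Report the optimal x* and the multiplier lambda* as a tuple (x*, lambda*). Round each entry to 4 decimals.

Form the Lagrangian:
  L(x, lambda) = (1/2) x^T Q x + c^T x + lambda^T (A x - b)
Stationarity (grad_x L = 0): Q x + c + A^T lambda = 0.
Primal feasibility: A x = b.

This gives the KKT block system:
  [ Q   A^T ] [ x     ]   [-c ]
  [ A    0  ] [ lambda ] = [ b ]

Solving the linear system:
  x*      = (3.3878, 1.2245)
  lambda* = (10.4694)
  f(x*)   = 46.8163

x* = (3.3878, 1.2245), lambda* = (10.4694)


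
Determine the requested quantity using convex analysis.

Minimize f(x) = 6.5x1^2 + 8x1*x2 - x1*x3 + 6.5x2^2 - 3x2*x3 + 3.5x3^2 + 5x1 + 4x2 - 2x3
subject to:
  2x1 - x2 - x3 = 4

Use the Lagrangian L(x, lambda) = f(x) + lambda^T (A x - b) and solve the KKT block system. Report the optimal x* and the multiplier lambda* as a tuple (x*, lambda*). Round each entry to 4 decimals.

Form the Lagrangian:
  L(x, lambda) = (1/2) x^T Q x + c^T x + lambda^T (A x - b)
Stationarity (grad_x L = 0): Q x + c + A^T lambda = 0.
Primal feasibility: A x = b.

This gives the KKT block system:
  [ Q   A^T ] [ x     ]   [-c ]
  [ A    0  ] [ lambda ] = [ b ]

Solving the linear system:
  x*      = (0.975, -1.3567, -0.6932)
  lambda* = (-3.7574)
  f(x*)   = 7.9322

x* = (0.975, -1.3567, -0.6932), lambda* = (-3.7574)


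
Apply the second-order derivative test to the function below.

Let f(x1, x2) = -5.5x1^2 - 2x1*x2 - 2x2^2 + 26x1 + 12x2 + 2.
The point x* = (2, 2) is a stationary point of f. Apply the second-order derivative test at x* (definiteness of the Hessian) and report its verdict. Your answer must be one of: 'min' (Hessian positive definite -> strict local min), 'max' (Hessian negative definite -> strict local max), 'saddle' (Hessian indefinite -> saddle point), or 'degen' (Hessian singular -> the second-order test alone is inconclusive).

Compute the Hessian H = grad^2 f:
  H = [[-11, -2], [-2, -4]]
Verify stationarity: grad f(x*) = H x* + g = (0, 0).
Eigenvalues of H: -11.5311, -3.4689.
Both eigenvalues < 0, so H is negative definite -> x* is a strict local max.

max


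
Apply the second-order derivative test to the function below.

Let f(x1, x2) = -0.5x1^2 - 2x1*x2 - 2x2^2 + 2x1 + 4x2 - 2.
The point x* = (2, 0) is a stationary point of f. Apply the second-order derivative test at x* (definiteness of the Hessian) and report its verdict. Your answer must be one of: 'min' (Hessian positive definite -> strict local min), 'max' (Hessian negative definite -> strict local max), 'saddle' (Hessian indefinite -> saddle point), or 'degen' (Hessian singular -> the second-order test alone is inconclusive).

Compute the Hessian H = grad^2 f:
  H = [[-1, -2], [-2, -4]]
Verify stationarity: grad f(x*) = H x* + g = (0, 0).
Eigenvalues of H: -5, 0.
H has a zero eigenvalue (singular; negative semidefinite but not definite), so H is neither positive definite, negative definite, nor indefinite. The second-order test alone is inconclusive -> degen.
(Indeed, f is constant along the null direction of H through x*, so x* is not a strict local extremum.)

degen


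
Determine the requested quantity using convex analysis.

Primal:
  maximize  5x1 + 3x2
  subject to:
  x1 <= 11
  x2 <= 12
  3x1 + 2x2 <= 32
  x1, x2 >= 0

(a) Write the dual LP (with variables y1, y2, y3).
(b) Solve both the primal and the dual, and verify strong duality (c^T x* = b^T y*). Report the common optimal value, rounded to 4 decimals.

The standard primal-dual pair for 'max c^T x s.t. A x <= b, x >= 0' is:
  Dual:  min b^T y  s.t.  A^T y >= c,  y >= 0.

So the dual LP is:
  minimize  11y1 + 12y2 + 32y3
  subject to:
    y1 + 3y3 >= 5
    y2 + 2y3 >= 3
    y1, y2, y3 >= 0

Solving the primal: x* = (10.6667, 0).
  primal value c^T x* = 53.3333.
Solving the dual: y* = (0, 0, 1.6667).
  dual value b^T y* = 53.3333.
Strong duality: c^T x* = b^T y*. Confirmed.

53.3333


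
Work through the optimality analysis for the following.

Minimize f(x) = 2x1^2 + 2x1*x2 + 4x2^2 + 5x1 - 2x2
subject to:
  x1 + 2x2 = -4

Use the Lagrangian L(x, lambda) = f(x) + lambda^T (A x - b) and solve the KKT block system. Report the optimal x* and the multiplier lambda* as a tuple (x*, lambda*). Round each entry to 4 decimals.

Form the Lagrangian:
  L(x, lambda) = (1/2) x^T Q x + c^T x + lambda^T (A x - b)
Stationarity (grad_x L = 0): Q x + c + A^T lambda = 0.
Primal feasibility: A x = b.

This gives the KKT block system:
  [ Q   A^T ] [ x     ]   [-c ]
  [ A    0  ] [ lambda ] = [ b ]

Solving the linear system:
  x*      = (-2.5, -0.75)
  lambda* = (6.5)
  f(x*)   = 7.5

x* = (-2.5, -0.75), lambda* = (6.5)


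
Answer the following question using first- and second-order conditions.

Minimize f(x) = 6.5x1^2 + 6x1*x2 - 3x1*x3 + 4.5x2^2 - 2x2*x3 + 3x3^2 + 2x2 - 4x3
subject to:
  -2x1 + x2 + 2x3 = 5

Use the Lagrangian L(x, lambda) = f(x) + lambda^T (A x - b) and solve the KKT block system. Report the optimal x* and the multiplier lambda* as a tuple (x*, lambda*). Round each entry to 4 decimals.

Form the Lagrangian:
  L(x, lambda) = (1/2) x^T Q x + c^T x + lambda^T (A x - b)
Stationarity (grad_x L = 0): Q x + c + A^T lambda = 0.
Primal feasibility: A x = b.

This gives the KKT block system:
  [ Q   A^T ] [ x     ]   [-c ]
  [ A    0  ] [ lambda ] = [ b ]

Solving the linear system:
  x*      = (-0.416, 0.7632, 1.7024)
  lambda* = (-2.968)
  f(x*)   = 4.7784

x* = (-0.416, 0.7632, 1.7024), lambda* = (-2.968)


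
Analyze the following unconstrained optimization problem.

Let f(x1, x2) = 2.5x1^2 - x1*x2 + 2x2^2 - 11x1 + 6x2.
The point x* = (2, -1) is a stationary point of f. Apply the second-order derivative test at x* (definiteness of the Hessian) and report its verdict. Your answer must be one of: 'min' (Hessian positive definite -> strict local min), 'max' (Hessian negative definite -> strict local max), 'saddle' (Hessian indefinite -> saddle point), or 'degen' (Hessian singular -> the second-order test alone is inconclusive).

Compute the Hessian H = grad^2 f:
  H = [[5, -1], [-1, 4]]
Verify stationarity: grad f(x*) = H x* + g = (0, 0).
Eigenvalues of H: 3.382, 5.618.
Both eigenvalues > 0, so H is positive definite -> x* is a strict local min.

min


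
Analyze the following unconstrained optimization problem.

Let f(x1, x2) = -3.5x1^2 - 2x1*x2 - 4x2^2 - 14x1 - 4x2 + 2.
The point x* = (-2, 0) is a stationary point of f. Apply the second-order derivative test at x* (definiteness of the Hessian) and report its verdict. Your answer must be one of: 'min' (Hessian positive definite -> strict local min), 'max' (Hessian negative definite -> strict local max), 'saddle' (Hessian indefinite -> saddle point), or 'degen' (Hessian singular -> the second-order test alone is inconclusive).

Compute the Hessian H = grad^2 f:
  H = [[-7, -2], [-2, -8]]
Verify stationarity: grad f(x*) = H x* + g = (0, 0).
Eigenvalues of H: -9.5616, -5.4384.
Both eigenvalues < 0, so H is negative definite -> x* is a strict local max.

max


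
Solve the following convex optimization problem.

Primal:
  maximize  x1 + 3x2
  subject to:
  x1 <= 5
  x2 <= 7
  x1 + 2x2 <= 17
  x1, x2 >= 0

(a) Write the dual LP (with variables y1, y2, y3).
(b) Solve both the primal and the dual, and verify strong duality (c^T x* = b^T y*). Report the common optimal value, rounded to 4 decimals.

The standard primal-dual pair for 'max c^T x s.t. A x <= b, x >= 0' is:
  Dual:  min b^T y  s.t.  A^T y >= c,  y >= 0.

So the dual LP is:
  minimize  5y1 + 7y2 + 17y3
  subject to:
    y1 + y3 >= 1
    y2 + 2y3 >= 3
    y1, y2, y3 >= 0

Solving the primal: x* = (3, 7).
  primal value c^T x* = 24.
Solving the dual: y* = (0, 1, 1).
  dual value b^T y* = 24.
Strong duality: c^T x* = b^T y*. Confirmed.

24


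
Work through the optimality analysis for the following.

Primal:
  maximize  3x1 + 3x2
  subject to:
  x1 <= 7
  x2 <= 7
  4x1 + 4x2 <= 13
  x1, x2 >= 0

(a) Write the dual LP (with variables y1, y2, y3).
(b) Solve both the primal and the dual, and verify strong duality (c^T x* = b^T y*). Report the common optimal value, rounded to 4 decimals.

The standard primal-dual pair for 'max c^T x s.t. A x <= b, x >= 0' is:
  Dual:  min b^T y  s.t.  A^T y >= c,  y >= 0.

So the dual LP is:
  minimize  7y1 + 7y2 + 13y3
  subject to:
    y1 + 4y3 >= 3
    y2 + 4y3 >= 3
    y1, y2, y3 >= 0

Solving the primal: x* = (3.25, 0).
  primal value c^T x* = 9.75.
Solving the dual: y* = (0, 0, 0.75).
  dual value b^T y* = 9.75.
Strong duality: c^T x* = b^T y*. Confirmed.

9.75


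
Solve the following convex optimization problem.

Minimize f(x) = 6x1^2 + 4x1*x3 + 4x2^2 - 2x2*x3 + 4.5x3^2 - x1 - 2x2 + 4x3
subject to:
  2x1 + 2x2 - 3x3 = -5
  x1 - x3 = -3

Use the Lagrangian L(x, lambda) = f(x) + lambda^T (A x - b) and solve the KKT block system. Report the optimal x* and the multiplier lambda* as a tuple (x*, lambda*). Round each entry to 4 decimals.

Form the Lagrangian:
  L(x, lambda) = (1/2) x^T Q x + c^T x + lambda^T (A x - b)
Stationarity (grad_x L = 0): Q x + c + A^T lambda = 0.
Primal feasibility: A x = b.

This gives the KKT block system:
  [ Q   A^T ] [ x     ]   [-c ]
  [ A    0  ] [ lambda ] = [ b ]

Solving the linear system:
  x*      = (-1.4483, 1.2759, 1.5517)
  lambda* = (-2.5517, 17.2759)
  f(x*)   = 22.0862

x* = (-1.4483, 1.2759, 1.5517), lambda* = (-2.5517, 17.2759)


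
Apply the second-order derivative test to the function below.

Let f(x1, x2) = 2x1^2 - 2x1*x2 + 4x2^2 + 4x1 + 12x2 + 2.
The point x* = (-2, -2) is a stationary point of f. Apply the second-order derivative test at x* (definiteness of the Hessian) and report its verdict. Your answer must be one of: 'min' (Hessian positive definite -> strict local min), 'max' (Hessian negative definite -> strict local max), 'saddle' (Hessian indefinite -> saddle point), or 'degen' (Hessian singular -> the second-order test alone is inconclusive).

Compute the Hessian H = grad^2 f:
  H = [[4, -2], [-2, 8]]
Verify stationarity: grad f(x*) = H x* + g = (0, 0).
Eigenvalues of H: 3.1716, 8.8284.
Both eigenvalues > 0, so H is positive definite -> x* is a strict local min.

min


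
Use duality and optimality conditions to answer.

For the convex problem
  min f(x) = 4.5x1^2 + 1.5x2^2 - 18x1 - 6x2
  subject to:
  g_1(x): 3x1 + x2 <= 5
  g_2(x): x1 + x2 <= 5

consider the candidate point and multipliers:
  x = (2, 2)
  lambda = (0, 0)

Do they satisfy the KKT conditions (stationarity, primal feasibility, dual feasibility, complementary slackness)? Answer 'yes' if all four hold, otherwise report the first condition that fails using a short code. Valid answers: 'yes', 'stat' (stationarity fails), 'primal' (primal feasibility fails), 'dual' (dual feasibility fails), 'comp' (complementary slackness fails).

Gradient of f: grad f(x) = Q x + c = (0, 0)
Constraint values g_i(x) = a_i^T x - b_i:
  g_1((2, 2)) = 3
  g_2((2, 2)) = -1
Stationarity residual: grad f(x) + sum_i lambda_i a_i = (0, 0)
  -> stationarity OK
Primal feasibility (all g_i <= 0): FAILS
Dual feasibility (all lambda_i >= 0): OK
Complementary slackness (lambda_i * g_i(x) = 0 for all i): OK

Verdict: the first failing condition is primal_feasibility -> primal.

primal


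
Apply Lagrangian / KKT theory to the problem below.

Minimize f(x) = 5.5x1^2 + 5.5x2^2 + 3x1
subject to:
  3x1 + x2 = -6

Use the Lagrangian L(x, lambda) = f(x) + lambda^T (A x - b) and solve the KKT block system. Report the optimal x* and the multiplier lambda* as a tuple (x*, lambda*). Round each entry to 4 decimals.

Form the Lagrangian:
  L(x, lambda) = (1/2) x^T Q x + c^T x + lambda^T (A x - b)
Stationarity (grad_x L = 0): Q x + c + A^T lambda = 0.
Primal feasibility: A x = b.

This gives the KKT block system:
  [ Q   A^T ] [ x     ]   [-c ]
  [ A    0  ] [ lambda ] = [ b ]

Solving the linear system:
  x*      = (-1.8273, -0.5182)
  lambda* = (5.7)
  f(x*)   = 14.3591

x* = (-1.8273, -0.5182), lambda* = (5.7)


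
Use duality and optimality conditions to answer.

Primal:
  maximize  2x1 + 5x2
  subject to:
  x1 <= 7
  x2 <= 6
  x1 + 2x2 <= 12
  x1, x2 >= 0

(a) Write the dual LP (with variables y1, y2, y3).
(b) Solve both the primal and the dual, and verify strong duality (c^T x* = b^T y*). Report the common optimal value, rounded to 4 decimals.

The standard primal-dual pair for 'max c^T x s.t. A x <= b, x >= 0' is:
  Dual:  min b^T y  s.t.  A^T y >= c,  y >= 0.

So the dual LP is:
  minimize  7y1 + 6y2 + 12y3
  subject to:
    y1 + y3 >= 2
    y2 + 2y3 >= 5
    y1, y2, y3 >= 0

Solving the primal: x* = (0, 6).
  primal value c^T x* = 30.
Solving the dual: y* = (0, 0, 2.5).
  dual value b^T y* = 30.
Strong duality: c^T x* = b^T y*. Confirmed.

30


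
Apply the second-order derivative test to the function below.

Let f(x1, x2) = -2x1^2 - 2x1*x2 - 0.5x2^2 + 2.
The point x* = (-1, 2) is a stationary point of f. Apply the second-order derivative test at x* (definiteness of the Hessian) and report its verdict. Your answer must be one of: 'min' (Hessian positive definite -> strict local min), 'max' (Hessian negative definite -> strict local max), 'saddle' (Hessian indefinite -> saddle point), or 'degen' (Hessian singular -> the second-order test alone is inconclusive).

Compute the Hessian H = grad^2 f:
  H = [[-4, -2], [-2, -1]]
Verify stationarity: grad f(x*) = H x* + g = (0, 0).
Eigenvalues of H: -5, 0.
H has a zero eigenvalue (singular; negative semidefinite but not definite), so H is neither positive definite, negative definite, nor indefinite. The second-order test alone is inconclusive -> degen.
(Indeed, f is constant along the null direction of H through x*, so x* is not a strict local extremum.)

degen


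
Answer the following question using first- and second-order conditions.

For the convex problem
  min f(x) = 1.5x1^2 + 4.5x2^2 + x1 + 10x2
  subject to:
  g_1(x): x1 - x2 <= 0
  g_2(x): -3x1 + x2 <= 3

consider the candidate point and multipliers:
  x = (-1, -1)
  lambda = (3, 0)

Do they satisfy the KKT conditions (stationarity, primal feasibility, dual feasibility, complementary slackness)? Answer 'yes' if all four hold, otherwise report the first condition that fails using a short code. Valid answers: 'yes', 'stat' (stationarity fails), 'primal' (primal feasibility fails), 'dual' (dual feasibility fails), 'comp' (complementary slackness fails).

Gradient of f: grad f(x) = Q x + c = (-2, 1)
Constraint values g_i(x) = a_i^T x - b_i:
  g_1((-1, -1)) = 0
  g_2((-1, -1)) = -1
Stationarity residual: grad f(x) + sum_i lambda_i a_i = (1, -2)
  -> stationarity FAILS
Primal feasibility (all g_i <= 0): OK
Dual feasibility (all lambda_i >= 0): OK
Complementary slackness (lambda_i * g_i(x) = 0 for all i): OK

Verdict: the first failing condition is stationarity -> stat.

stat


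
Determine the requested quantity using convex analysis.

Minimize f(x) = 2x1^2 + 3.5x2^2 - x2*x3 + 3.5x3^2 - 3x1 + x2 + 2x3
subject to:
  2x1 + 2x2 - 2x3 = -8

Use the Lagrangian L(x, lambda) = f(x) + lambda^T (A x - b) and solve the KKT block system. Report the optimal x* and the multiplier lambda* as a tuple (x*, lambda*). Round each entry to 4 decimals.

Form the Lagrangian:
  L(x, lambda) = (1/2) x^T Q x + c^T x + lambda^T (A x - b)
Stationarity (grad_x L = 0): Q x + c + A^T lambda = 0.
Primal feasibility: A x = b.

This gives the KKT block system:
  [ Q   A^T ] [ x     ]   [-c ]
  [ A    0  ] [ lambda ] = [ b ]

Solving the linear system:
  x*      = (-1.6875, -1.4062, 0.9063)
  lambda* = (4.875)
  f(x*)   = 22.2344

x* = (-1.6875, -1.4062, 0.9063), lambda* = (4.875)


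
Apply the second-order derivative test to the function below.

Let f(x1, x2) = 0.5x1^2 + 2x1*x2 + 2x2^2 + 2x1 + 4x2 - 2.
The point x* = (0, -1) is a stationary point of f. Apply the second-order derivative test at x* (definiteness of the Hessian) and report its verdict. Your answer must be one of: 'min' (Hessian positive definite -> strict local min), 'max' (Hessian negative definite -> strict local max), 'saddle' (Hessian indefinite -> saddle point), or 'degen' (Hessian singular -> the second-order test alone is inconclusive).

Compute the Hessian H = grad^2 f:
  H = [[1, 2], [2, 4]]
Verify stationarity: grad f(x*) = H x* + g = (0, 0).
Eigenvalues of H: 0, 5.
H has a zero eigenvalue (singular; positive semidefinite but not definite), so H is neither positive definite, negative definite, nor indefinite. The second-order test alone is inconclusive -> degen.
(Indeed, f is constant along the null direction of H through x*, so x* is not a strict local extremum.)

degen


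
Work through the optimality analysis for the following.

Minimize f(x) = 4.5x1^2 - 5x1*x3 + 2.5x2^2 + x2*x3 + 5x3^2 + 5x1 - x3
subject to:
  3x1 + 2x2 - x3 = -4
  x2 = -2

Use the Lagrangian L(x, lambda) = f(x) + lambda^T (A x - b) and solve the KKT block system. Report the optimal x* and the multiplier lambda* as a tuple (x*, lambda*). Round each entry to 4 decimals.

Form the Lagrangian:
  L(x, lambda) = (1/2) x^T Q x + c^T x + lambda^T (A x - b)
Stationarity (grad_x L = 0): Q x + c + A^T lambda = 0.
Primal feasibility: A x = b.

This gives the KKT block system:
  [ Q   A^T ] [ x     ]   [-c ]
  [ A    0  ] [ lambda ] = [ b ]

Solving the linear system:
  x*      = (0.058, -2, 0.1739)
  lambda* = (-1.5507, 12.9275)
  f(x*)   = 9.8841

x* = (0.058, -2, 0.1739), lambda* = (-1.5507, 12.9275)


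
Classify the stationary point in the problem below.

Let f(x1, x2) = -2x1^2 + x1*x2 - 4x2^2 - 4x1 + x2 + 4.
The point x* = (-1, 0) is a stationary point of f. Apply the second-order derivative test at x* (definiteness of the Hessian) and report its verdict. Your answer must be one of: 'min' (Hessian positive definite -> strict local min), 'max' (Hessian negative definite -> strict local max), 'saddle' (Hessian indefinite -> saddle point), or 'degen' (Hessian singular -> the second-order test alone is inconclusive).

Compute the Hessian H = grad^2 f:
  H = [[-4, 1], [1, -8]]
Verify stationarity: grad f(x*) = H x* + g = (0, 0).
Eigenvalues of H: -8.2361, -3.7639.
Both eigenvalues < 0, so H is negative definite -> x* is a strict local max.

max


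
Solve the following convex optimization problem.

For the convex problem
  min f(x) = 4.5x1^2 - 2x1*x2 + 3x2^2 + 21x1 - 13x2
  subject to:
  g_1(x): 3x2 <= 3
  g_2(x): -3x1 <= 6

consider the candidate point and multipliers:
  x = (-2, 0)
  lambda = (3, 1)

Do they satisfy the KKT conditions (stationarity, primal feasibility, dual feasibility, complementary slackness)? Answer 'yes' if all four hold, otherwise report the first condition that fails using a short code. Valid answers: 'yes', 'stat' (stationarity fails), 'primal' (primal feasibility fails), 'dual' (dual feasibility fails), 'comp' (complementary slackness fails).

Gradient of f: grad f(x) = Q x + c = (3, -9)
Constraint values g_i(x) = a_i^T x - b_i:
  g_1((-2, 0)) = -3
  g_2((-2, 0)) = 0
Stationarity residual: grad f(x) + sum_i lambda_i a_i = (0, 0)
  -> stationarity OK
Primal feasibility (all g_i <= 0): OK
Dual feasibility (all lambda_i >= 0): OK
Complementary slackness (lambda_i * g_i(x) = 0 for all i): FAILS

Verdict: the first failing condition is complementary_slackness -> comp.

comp


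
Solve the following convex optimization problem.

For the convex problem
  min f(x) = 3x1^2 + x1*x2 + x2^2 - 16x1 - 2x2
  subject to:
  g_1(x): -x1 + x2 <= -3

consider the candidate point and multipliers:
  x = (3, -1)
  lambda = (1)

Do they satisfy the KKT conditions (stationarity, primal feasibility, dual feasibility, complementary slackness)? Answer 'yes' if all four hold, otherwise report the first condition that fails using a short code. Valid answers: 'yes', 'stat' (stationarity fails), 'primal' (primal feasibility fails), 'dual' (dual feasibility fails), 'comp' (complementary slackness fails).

Gradient of f: grad f(x) = Q x + c = (1, -1)
Constraint values g_i(x) = a_i^T x - b_i:
  g_1((3, -1)) = -1
Stationarity residual: grad f(x) + sum_i lambda_i a_i = (0, 0)
  -> stationarity OK
Primal feasibility (all g_i <= 0): OK
Dual feasibility (all lambda_i >= 0): OK
Complementary slackness (lambda_i * g_i(x) = 0 for all i): FAILS

Verdict: the first failing condition is complementary_slackness -> comp.

comp


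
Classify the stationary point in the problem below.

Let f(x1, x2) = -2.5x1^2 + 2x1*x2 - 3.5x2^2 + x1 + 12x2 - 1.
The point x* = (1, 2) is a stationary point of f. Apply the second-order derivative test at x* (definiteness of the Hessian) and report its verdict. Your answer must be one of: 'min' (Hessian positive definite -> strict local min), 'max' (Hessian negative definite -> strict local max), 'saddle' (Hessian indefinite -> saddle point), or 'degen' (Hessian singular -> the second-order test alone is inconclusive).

Compute the Hessian H = grad^2 f:
  H = [[-5, 2], [2, -7]]
Verify stationarity: grad f(x*) = H x* + g = (0, 0).
Eigenvalues of H: -8.2361, -3.7639.
Both eigenvalues < 0, so H is negative definite -> x* is a strict local max.

max


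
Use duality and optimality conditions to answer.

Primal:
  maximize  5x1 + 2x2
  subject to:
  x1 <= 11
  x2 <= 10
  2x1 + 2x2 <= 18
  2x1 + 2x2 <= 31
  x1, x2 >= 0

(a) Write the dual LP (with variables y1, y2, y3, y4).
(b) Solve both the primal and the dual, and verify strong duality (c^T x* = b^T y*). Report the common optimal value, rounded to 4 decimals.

The standard primal-dual pair for 'max c^T x s.t. A x <= b, x >= 0' is:
  Dual:  min b^T y  s.t.  A^T y >= c,  y >= 0.

So the dual LP is:
  minimize  11y1 + 10y2 + 18y3 + 31y4
  subject to:
    y1 + 2y3 + 2y4 >= 5
    y2 + 2y3 + 2y4 >= 2
    y1, y2, y3, y4 >= 0

Solving the primal: x* = (9, 0).
  primal value c^T x* = 45.
Solving the dual: y* = (0, 0, 2.5, 0).
  dual value b^T y* = 45.
Strong duality: c^T x* = b^T y*. Confirmed.

45


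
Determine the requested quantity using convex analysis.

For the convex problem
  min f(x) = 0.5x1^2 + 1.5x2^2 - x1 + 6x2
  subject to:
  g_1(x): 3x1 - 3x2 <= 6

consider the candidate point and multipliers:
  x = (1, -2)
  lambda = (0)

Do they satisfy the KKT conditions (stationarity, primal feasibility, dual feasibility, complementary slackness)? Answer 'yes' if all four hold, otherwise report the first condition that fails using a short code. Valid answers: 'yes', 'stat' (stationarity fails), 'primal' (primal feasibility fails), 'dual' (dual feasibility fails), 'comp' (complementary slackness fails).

Gradient of f: grad f(x) = Q x + c = (0, 0)
Constraint values g_i(x) = a_i^T x - b_i:
  g_1((1, -2)) = 3
Stationarity residual: grad f(x) + sum_i lambda_i a_i = (0, 0)
  -> stationarity OK
Primal feasibility (all g_i <= 0): FAILS
Dual feasibility (all lambda_i >= 0): OK
Complementary slackness (lambda_i * g_i(x) = 0 for all i): OK

Verdict: the first failing condition is primal_feasibility -> primal.

primal


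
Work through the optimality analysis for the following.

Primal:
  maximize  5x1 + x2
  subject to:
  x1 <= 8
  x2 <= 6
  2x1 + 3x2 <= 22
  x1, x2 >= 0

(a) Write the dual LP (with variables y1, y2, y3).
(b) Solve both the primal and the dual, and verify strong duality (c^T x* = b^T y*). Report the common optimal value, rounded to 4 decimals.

The standard primal-dual pair for 'max c^T x s.t. A x <= b, x >= 0' is:
  Dual:  min b^T y  s.t.  A^T y >= c,  y >= 0.

So the dual LP is:
  minimize  8y1 + 6y2 + 22y3
  subject to:
    y1 + 2y3 >= 5
    y2 + 3y3 >= 1
    y1, y2, y3 >= 0

Solving the primal: x* = (8, 2).
  primal value c^T x* = 42.
Solving the dual: y* = (4.3333, 0, 0.3333).
  dual value b^T y* = 42.
Strong duality: c^T x* = b^T y*. Confirmed.

42


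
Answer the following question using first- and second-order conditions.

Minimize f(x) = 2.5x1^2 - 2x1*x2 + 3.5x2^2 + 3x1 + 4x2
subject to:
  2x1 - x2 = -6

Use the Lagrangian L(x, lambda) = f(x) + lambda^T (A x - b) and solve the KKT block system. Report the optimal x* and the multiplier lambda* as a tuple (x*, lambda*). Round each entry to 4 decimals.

Form the Lagrangian:
  L(x, lambda) = (1/2) x^T Q x + c^T x + lambda^T (A x - b)
Stationarity (grad_x L = 0): Q x + c + A^T lambda = 0.
Primal feasibility: A x = b.

This gives the KKT block system:
  [ Q   A^T ] [ x     ]   [-c ]
  [ A    0  ] [ lambda ] = [ b ]

Solving the linear system:
  x*      = (-3.32, -0.64)
  lambda* = (6.16)
  f(x*)   = 12.22

x* = (-3.32, -0.64), lambda* = (6.16)


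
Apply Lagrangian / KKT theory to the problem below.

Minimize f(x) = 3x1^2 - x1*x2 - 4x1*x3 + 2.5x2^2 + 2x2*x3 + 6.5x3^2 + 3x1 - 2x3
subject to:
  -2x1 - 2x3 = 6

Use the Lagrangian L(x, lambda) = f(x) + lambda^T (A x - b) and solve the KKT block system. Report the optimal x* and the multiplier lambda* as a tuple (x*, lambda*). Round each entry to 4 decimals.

Form the Lagrangian:
  L(x, lambda) = (1/2) x^T Q x + c^T x + lambda^T (A x - b)
Stationarity (grad_x L = 0): Q x + c + A^T lambda = 0.
Primal feasibility: A x = b.

This gives the KKT block system:
  [ Q   A^T ] [ x     ]   [-c ]
  [ A    0  ] [ lambda ] = [ b ]

Solving the linear system:
  x*      = (-2.0794, -0.0476, -0.9206)
  lambda* = (-2.873)
  f(x*)   = 6.4206

x* = (-2.0794, -0.0476, -0.9206), lambda* = (-2.873)


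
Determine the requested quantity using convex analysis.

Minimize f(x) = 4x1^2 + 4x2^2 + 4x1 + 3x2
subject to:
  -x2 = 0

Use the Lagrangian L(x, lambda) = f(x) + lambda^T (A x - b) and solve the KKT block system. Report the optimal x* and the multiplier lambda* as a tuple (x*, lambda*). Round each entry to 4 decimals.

Form the Lagrangian:
  L(x, lambda) = (1/2) x^T Q x + c^T x + lambda^T (A x - b)
Stationarity (grad_x L = 0): Q x + c + A^T lambda = 0.
Primal feasibility: A x = b.

This gives the KKT block system:
  [ Q   A^T ] [ x     ]   [-c ]
  [ A    0  ] [ lambda ] = [ b ]

Solving the linear system:
  x*      = (-0.5, 0)
  lambda* = (3)
  f(x*)   = -1

x* = (-0.5, 0), lambda* = (3)


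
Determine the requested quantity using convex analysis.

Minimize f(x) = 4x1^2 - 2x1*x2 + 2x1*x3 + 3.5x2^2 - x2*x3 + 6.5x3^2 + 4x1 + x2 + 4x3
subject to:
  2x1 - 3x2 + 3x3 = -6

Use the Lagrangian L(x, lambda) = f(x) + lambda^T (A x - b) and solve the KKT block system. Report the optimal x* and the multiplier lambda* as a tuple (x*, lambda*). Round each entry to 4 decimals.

Form the Lagrangian:
  L(x, lambda) = (1/2) x^T Q x + c^T x + lambda^T (A x - b)
Stationarity (grad_x L = 0): Q x + c + A^T lambda = 0.
Primal feasibility: A x = b.

This gives the KKT block system:
  [ Q   A^T ] [ x     ]   [-c ]
  [ A    0  ] [ lambda ] = [ b ]

Solving the linear system:
  x*      = (-0.8235, 0.6895, -0.7614)
  lambda* = (2.7451)
  f(x*)   = 5.4101

x* = (-0.8235, 0.6895, -0.7614), lambda* = (2.7451)
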